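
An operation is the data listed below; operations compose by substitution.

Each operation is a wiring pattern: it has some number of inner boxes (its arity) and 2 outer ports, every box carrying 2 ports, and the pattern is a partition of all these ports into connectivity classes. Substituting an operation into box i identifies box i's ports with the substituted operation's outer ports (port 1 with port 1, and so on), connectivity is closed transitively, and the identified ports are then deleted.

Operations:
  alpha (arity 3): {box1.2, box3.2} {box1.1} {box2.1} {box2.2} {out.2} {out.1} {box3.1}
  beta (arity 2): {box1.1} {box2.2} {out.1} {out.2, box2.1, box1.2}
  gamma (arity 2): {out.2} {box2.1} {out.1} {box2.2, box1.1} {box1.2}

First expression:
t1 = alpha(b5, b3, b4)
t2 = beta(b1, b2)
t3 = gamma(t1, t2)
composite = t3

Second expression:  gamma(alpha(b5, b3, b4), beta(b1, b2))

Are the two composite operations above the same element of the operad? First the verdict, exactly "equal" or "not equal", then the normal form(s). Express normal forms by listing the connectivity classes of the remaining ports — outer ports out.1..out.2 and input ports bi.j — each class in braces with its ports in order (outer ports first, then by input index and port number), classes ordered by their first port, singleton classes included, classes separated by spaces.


equal; the common form is {out.1} {out.2} {b1.1} {b1.2, b2.1} {b2.2} {b3.1} {b3.2} {b4.1} {b4.2, b5.2} {b5.1}

The first expression, normalized: {out.1} {out.2} {b1.1} {b1.2, b2.1} {b2.2} {b3.1} {b3.2} {b4.1} {b4.2, b5.2} {b5.1}
The second expression, normalized: {out.1} {out.2} {b1.1} {b1.2, b2.1} {b2.2} {b3.1} {b3.2} {b4.1} {b4.2, b5.2} {b5.1}
The forms coincide; equal.


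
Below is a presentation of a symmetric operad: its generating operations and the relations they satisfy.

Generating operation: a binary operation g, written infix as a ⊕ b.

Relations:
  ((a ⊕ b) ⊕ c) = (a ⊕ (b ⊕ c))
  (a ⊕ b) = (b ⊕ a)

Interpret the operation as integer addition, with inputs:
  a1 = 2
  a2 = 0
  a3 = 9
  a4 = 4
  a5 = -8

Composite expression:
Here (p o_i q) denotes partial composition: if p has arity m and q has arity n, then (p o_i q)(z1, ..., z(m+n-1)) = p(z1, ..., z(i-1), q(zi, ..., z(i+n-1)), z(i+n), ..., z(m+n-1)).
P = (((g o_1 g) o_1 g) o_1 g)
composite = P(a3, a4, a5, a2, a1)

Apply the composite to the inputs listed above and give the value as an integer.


7

(a3 ⊕ a4) = 13
((a3 ⊕ a4) ⊕ a5) = 5
(((a3 ⊕ a4) ⊕ a5) ⊕ a2) = 5
((((a3 ⊕ a4) ⊕ a5) ⊕ a2) ⊕ a1) = 7


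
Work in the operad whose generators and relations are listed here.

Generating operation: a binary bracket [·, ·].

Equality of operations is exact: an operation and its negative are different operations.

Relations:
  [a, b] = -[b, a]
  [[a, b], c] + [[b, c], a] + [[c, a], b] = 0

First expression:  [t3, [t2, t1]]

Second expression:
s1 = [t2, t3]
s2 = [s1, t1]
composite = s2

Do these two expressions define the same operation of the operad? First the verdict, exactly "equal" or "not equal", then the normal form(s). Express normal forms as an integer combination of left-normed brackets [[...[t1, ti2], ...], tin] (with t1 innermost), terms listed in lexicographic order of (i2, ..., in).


not equal; the first gives [[t1, t2], t3] and the second -[[t1, t2], t3] + [[t1, t3], t2]

The first composite normalizes to [[t1, t2], t3]
The second composite normalizes to -[[t1, t2], t3] + [[t1, t3], t2]
Distinct normal forms: not equal.


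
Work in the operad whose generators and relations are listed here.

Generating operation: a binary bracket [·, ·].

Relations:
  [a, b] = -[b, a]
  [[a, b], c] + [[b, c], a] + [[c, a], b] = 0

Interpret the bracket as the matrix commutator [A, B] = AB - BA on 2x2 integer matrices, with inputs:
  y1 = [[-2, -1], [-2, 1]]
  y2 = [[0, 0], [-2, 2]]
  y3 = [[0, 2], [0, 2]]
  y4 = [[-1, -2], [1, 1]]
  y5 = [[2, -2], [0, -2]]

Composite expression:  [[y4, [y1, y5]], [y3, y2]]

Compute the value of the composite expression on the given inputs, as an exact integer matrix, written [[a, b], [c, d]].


[[240, -240], [240, -240]]


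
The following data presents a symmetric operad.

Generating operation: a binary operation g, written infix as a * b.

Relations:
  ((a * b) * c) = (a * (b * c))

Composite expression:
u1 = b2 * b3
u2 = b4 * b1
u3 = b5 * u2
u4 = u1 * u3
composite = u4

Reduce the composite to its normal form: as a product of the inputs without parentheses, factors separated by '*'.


b2 * b3 * b5 * b4 * b1

Associativity of g dissolves the nesting; only the b-input order survives.
(b2 * b3) spells out as b2 * b3
(b4 * b1) spells out as b4 * b1
(b5 * (b4 * b1)) spells out as b5 * b4 * b1
((b2 * b3) * (b5 * (b4 * b1))) spells out as b2 * b3 * b5 * b4 * b1


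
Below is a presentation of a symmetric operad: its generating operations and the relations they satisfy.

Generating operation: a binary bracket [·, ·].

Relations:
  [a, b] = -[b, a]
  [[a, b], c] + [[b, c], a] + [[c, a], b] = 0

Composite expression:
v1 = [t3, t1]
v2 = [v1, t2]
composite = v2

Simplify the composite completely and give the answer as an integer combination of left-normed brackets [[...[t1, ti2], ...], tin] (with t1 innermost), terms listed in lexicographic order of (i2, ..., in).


In the tensor algebra, words opening t1 carry the t1-anchored form.
Composite bracket: [[t3, t1], t2]
The bracket unfolds into 4 signed words via [a, b] = ab - ba (2^2 = 4).
Only words starting with t1 matter:
  t1t3t2 appears with sign -1, giving the term -[[t1, t3], t2]

-[[t1, t3], t2]


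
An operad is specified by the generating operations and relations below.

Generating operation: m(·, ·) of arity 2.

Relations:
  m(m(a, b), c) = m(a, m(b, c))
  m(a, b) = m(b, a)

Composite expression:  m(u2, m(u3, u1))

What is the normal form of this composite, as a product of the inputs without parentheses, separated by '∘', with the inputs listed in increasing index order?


u1 ∘ u2 ∘ u3


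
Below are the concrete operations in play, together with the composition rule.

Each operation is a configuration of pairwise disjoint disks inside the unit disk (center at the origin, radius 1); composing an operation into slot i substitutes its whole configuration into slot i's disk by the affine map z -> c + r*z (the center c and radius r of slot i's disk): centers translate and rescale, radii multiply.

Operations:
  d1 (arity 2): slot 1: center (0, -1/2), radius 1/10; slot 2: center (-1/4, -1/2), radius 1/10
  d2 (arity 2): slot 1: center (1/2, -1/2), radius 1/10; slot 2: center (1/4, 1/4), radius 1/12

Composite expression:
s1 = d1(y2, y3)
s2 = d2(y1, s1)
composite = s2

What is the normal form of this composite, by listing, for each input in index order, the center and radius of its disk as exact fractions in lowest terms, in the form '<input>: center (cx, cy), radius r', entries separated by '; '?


Only the slot chain above each y matters under d2; compose those maps.
input y1: applying the 1 nested substitution gives center (1/2, -1/2), radius 1/10
input y2: applying the 2 nested substitutions gives center (1/4, 5/24), radius 1/120
input y3: applying the 2 nested substitutions gives center (11/48, 5/24), radius 1/120

y1: center (1/2, -1/2), radius 1/10; y2: center (1/4, 5/24), radius 1/120; y3: center (11/48, 5/24), radius 1/120


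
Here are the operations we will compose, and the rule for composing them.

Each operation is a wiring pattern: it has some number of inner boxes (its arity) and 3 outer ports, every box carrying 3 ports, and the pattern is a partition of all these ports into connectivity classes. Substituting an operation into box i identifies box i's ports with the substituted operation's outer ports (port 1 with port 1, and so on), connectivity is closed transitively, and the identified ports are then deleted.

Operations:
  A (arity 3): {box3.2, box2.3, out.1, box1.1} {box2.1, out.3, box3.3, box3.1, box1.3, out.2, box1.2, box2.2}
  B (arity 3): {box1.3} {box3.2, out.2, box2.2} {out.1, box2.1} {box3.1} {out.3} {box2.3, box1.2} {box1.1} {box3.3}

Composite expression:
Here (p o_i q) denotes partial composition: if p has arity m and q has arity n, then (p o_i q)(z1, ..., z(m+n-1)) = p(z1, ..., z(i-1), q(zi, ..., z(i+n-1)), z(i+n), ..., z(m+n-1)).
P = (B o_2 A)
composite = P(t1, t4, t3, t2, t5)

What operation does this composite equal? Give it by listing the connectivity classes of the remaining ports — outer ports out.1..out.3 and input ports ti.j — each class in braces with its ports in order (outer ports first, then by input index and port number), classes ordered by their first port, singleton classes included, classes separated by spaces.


Reachability decides: close wires over B-identified ports.
through A, on inputs (t4, t3, t2): {out.1, t2.2, t3.3, t4.1} {out.2, out.3, t2.1, t2.3, t3.1, t3.2, t4.2, t4.3} (out.j = stage outer ports)
through B, on inputs (t1, t4, t3, t2, t5): {out.1, t2.2, t3.3, t4.1} {out.2, t1.2, t2.1, t2.3, t3.1, t3.2, t4.2, t4.3, t5.2} {out.3} {t1.1} {t1.3} {t5.1} {t5.3} (out.j = stage outer ports)

{out.1, t2.2, t3.3, t4.1} {out.2, t1.2, t2.1, t2.3, t3.1, t3.2, t4.2, t4.3, t5.2} {out.3} {t1.1} {t1.3} {t5.1} {t5.3}


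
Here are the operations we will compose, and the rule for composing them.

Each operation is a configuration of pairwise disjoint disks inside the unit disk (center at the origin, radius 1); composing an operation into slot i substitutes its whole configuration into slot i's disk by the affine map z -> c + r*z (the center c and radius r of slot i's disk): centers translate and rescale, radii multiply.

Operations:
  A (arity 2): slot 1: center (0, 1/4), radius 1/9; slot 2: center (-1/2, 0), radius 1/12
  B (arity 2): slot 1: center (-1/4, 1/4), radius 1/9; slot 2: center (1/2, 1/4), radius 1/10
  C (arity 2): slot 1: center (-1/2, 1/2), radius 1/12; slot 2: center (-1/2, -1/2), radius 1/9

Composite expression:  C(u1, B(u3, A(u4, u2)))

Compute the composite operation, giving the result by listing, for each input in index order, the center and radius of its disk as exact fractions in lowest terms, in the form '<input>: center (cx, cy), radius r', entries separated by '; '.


u1: center (-1/2, 1/2), radius 1/12; u2: center (-9/20, -17/36), radius 1/1080; u3: center (-19/36, -17/36), radius 1/81; u4: center (-4/9, -169/360), radius 1/810

Each u-disk chains the slot maps above it in C; radii multiply.
tracing u1 down its 1-map path: center (-1/2, 1/2), radius 1/12
tracing u3 down its 2-map path: center (-19/36, -17/36), radius 1/81
tracing u4 down its 3-map path: center (-4/9, -169/360), radius 1/810
tracing u2 down its 3-map path: center (-9/20, -17/36), radius 1/1080


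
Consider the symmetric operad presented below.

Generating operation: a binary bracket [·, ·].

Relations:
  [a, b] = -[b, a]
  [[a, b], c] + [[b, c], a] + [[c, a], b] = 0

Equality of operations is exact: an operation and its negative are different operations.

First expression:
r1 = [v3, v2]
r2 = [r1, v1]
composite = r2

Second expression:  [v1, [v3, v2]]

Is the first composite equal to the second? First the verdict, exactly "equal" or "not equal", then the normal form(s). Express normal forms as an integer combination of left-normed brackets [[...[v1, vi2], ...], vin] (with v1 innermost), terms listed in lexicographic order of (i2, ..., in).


not equal — first [[v1, v2], v3] - [[v1, v3], v2], second -[[v1, v2], v3] + [[v1, v3], v2]

The first composite normalizes to [[v1, v2], v3] - [[v1, v3], v2]
The second composite normalizes to -[[v1, v2], v3] + [[v1, v3], v2]
They disagree, so not equal.


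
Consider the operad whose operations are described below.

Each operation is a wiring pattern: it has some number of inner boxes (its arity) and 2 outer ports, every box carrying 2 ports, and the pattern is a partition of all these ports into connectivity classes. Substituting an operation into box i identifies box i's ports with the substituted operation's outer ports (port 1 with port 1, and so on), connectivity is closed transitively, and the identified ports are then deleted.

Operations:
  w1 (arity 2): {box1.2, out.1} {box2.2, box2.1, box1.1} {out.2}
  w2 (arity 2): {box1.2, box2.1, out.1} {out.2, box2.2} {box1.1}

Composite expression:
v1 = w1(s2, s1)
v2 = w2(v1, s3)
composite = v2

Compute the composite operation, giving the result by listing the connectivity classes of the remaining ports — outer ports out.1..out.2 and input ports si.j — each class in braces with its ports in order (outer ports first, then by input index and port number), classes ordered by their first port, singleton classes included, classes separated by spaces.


{out.1, s3.1} {out.2, s3.2} {s1.1, s1.2, s2.1} {s2.2}

Connectivity passes through glued w2-boundaries; trace each wire chain.
composing w1 on (s2, s1), with out.j its own outer ports: {out.1, s2.2} {out.2} {s1.1, s1.2, s2.1}
composing w2 on (s2, s1, s3), with out.j its own outer ports: {out.1, s3.1} {out.2, s3.2} {s1.1, s1.2, s2.1} {s2.2}


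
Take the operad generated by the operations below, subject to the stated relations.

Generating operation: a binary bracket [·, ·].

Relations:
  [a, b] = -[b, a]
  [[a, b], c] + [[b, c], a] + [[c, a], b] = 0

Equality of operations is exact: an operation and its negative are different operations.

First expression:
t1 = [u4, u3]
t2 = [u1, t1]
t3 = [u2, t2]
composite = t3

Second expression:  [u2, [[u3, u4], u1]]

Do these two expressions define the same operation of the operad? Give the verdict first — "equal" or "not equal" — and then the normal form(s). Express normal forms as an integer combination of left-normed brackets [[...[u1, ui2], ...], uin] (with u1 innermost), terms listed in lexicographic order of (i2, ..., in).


equal; both compose to [[[u1, u3], u4], u2] - [[[u1, u4], u3], u2]

Reducing the first expression gives [[[u1, u3], u4], u2] - [[[u1, u4], u3], u2]
Reducing the second expression gives [[[u1, u3], u4], u2] - [[[u1, u4], u3], u2]
Both agree, so they are equal.


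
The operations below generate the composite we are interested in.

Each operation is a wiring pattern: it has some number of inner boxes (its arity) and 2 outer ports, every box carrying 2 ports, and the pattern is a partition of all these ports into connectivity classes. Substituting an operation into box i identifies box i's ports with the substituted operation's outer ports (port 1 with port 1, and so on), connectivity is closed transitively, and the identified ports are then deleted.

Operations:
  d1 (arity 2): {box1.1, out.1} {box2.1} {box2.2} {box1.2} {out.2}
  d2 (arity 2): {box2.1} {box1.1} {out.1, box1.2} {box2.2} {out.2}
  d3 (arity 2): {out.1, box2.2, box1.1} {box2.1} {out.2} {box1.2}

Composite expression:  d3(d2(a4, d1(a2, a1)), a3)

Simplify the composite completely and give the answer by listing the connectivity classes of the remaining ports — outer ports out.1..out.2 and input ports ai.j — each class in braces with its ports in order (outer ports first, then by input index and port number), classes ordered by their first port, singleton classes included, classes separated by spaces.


{out.1, a3.2, a4.2} {out.2} {a1.1} {a1.2} {a2.1} {a2.2} {a3.1} {a4.1}

Treat the ports identified at d3 as solder joints: merge, then drop.
composing d1 on (a2, a1), with out.j its own outer ports: {out.1, a2.1} {out.2} {a1.1} {a1.2} {a2.2}
composing d2 on (a4, a2, a1), with out.j its own outer ports: {out.1, a4.2} {out.2} {a1.1} {a1.2} {a2.1} {a2.2} {a4.1}
composing d3 on (a4, a2, a1, a3), with out.j its own outer ports: {out.1, a3.2, a4.2} {out.2} {a1.1} {a1.2} {a2.1} {a2.2} {a3.1} {a4.1}


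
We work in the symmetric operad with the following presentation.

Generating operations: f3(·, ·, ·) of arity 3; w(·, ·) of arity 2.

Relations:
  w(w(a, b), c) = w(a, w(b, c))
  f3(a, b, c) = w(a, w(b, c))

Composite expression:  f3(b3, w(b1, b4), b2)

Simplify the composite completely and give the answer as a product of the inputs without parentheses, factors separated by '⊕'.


Key point: f3 is associative — brackets drop, the b-order remains.
w(b1, b4) spells out as b1 ⊕ b4
f3(b3, w(b1, b4), b2) spells out as b3 ⊕ b1 ⊕ b4 ⊕ b2

b3 ⊕ b1 ⊕ b4 ⊕ b2


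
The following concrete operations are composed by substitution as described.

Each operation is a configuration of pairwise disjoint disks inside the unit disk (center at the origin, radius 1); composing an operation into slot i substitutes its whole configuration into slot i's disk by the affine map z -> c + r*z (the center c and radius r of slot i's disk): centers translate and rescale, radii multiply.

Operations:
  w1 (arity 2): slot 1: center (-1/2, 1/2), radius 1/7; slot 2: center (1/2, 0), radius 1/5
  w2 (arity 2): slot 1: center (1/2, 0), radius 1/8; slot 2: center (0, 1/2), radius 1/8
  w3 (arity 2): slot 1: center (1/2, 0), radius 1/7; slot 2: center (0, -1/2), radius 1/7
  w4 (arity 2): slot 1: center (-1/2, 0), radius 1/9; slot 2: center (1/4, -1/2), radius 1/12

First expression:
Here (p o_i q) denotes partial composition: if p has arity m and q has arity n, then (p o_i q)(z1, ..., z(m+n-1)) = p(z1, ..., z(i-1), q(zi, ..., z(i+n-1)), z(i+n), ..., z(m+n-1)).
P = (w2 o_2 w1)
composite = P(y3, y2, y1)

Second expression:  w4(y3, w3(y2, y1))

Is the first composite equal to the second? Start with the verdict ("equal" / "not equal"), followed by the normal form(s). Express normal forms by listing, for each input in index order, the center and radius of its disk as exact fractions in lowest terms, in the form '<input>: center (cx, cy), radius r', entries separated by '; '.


not equal; first: y1: center (1/16, 1/2), radius 1/40; y2: center (-1/16, 9/16), radius 1/56; y3: center (1/2, 0), radius 1/8; second: y1: center (1/4, -13/24), radius 1/84; y2: center (7/24, -1/2), radius 1/84; y3: center (-1/2, 0), radius 1/9

The first expression reduces to y1: center (1/16, 1/2), radius 1/40; y2: center (-1/16, 9/16), radius 1/56; y3: center (1/2, 0), radius 1/8
The second expression reduces to y1: center (1/4, -13/24), radius 1/84; y2: center (7/24, -1/2), radius 1/84; y3: center (-1/2, 0), radius 1/9
The normal forms differ: not equal.


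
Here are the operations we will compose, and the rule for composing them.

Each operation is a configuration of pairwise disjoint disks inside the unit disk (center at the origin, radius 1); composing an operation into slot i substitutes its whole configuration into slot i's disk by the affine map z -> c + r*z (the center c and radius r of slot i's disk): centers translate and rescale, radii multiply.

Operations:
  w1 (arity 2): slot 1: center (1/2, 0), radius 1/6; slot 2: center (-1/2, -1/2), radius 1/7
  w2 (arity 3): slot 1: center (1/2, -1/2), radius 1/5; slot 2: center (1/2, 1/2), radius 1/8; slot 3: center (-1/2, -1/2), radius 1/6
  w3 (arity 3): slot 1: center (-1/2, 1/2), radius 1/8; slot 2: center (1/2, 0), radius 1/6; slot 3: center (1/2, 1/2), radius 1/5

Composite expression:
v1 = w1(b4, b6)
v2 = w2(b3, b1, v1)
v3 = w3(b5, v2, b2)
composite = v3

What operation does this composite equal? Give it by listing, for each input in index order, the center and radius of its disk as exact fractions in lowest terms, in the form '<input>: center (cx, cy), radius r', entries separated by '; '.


b1: center (7/12, 1/12), radius 1/48; b2: center (1/2, 1/2), radius 1/5; b3: center (7/12, -1/12), radius 1/30; b4: center (31/72, -1/12), radius 1/216; b5: center (-1/2, 1/2), radius 1/8; b6: center (29/72, -7/72), radius 1/252

Each b-disk chains the slot maps above it in w3; radii multiply.
tracing b5 down its 1-map path: center (-1/2, 1/2), radius 1/8
tracing b3 down its 2-map path: center (7/12, -1/12), radius 1/30
tracing b1 down its 2-map path: center (7/12, 1/12), radius 1/48
tracing b4 down its 3-map path: center (31/72, -1/12), radius 1/216
tracing b6 down its 3-map path: center (29/72, -7/72), radius 1/252
tracing b2 down its 1-map path: center (1/2, 1/2), radius 1/5


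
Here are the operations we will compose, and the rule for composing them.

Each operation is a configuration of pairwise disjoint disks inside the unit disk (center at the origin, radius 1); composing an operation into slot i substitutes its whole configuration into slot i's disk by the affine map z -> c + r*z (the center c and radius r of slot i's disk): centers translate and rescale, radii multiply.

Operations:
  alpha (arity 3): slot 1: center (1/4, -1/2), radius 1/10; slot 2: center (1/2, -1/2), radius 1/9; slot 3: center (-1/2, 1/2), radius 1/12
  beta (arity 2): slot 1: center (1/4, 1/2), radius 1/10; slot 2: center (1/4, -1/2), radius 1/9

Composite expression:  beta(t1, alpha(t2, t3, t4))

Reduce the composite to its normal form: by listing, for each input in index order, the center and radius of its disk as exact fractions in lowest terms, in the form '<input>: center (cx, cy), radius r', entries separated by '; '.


t1: center (1/4, 1/2), radius 1/10; t2: center (5/18, -5/9), radius 1/90; t3: center (11/36, -5/9), radius 1/81; t4: center (7/36, -4/9), radius 1/108

Below beta, radii multiply path by path; the t-disk centers shift.
t1: after 1 affine step, its disk has center (1/4, 1/2), radius 1/10
t2: after 2 affine steps, its disk has center (5/18, -5/9), radius 1/90
t3: after 2 affine steps, its disk has center (11/36, -5/9), radius 1/81
t4: after 2 affine steps, its disk has center (7/36, -4/9), radius 1/108


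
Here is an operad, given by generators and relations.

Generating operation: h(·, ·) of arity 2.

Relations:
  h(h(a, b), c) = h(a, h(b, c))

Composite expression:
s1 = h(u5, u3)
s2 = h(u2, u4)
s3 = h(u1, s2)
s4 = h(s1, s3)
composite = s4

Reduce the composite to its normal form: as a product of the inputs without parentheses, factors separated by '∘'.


u5 ∘ u3 ∘ u1 ∘ u2 ∘ u4

Associativity of h dissolves the nesting; only the u-input order survives.
h(u5, u3) collapses to u5 ∘ u3
h(u2, u4) collapses to u2 ∘ u4
h(u1, h(u2, u4)) collapses to u1 ∘ u2 ∘ u4
h(h(u5, u3), h(u1, h(u2, u4))) collapses to u5 ∘ u3 ∘ u1 ∘ u2 ∘ u4


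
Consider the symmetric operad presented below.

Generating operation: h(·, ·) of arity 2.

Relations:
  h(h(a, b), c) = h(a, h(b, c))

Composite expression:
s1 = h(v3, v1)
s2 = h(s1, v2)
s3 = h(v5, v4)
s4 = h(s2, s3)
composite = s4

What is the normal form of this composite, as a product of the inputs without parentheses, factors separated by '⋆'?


v3 ⋆ v1 ⋆ v2 ⋆ v5 ⋆ v4

The h-tree's shape is irrelevant; the v-reading-order decides.
h(v3, v1) spells out as v3 ⋆ v1
h(h(v3, v1), v2) spells out as v3 ⋆ v1 ⋆ v2
h(v5, v4) spells out as v5 ⋆ v4
h(h(h(v3, v1), v2), h(v5, v4)) spells out as v3 ⋆ v1 ⋆ v2 ⋆ v5 ⋆ v4


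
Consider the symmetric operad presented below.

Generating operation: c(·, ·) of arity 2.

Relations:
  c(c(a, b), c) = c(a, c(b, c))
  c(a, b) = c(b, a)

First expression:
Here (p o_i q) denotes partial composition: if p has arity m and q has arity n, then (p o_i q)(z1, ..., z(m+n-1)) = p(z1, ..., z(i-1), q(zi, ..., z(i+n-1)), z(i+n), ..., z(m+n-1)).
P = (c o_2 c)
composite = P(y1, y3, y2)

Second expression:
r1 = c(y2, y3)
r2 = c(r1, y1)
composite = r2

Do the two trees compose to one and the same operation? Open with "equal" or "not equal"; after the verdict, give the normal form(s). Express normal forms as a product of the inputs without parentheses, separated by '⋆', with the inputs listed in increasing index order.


equal; the common form is y1 ⋆ y2 ⋆ y3

The first composite normalizes to y1 ⋆ y2 ⋆ y3
The second composite normalizes to y1 ⋆ y2 ⋆ y3
The normal forms match — equal.


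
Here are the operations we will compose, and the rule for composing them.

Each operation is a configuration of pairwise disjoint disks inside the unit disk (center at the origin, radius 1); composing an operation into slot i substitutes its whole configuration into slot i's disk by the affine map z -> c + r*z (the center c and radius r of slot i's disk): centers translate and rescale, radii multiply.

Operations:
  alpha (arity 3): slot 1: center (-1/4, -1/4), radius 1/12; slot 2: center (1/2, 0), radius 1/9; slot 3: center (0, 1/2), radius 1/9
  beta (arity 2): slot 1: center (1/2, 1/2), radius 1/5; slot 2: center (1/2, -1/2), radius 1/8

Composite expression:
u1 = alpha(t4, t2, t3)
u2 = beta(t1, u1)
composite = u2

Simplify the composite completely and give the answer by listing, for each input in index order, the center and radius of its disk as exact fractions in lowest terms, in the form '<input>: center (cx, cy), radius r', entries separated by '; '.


Affine substitution under beta: radii multiply and t-centers shift.
t1: after 1 affine step, its disk has center (1/2, 1/2), radius 1/5
t4: after 2 affine steps, its disk has center (15/32, -17/32), radius 1/96
t2: after 2 affine steps, its disk has center (9/16, -1/2), radius 1/72
t3: after 2 affine steps, its disk has center (1/2, -7/16), radius 1/72

t1: center (1/2, 1/2), radius 1/5; t2: center (9/16, -1/2), radius 1/72; t3: center (1/2, -7/16), radius 1/72; t4: center (15/32, -17/32), radius 1/96


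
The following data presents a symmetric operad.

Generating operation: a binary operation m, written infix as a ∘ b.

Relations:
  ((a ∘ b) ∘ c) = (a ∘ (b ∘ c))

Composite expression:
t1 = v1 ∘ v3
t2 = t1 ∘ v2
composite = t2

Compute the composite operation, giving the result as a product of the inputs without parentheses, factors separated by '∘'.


v1 ∘ v3 ∘ v2

Key point: m is associative — brackets drop, the v-order remains.
(v1 ∘ v3) unparenthesizes to v1 ∘ v3
((v1 ∘ v3) ∘ v2) unparenthesizes to v1 ∘ v3 ∘ v2


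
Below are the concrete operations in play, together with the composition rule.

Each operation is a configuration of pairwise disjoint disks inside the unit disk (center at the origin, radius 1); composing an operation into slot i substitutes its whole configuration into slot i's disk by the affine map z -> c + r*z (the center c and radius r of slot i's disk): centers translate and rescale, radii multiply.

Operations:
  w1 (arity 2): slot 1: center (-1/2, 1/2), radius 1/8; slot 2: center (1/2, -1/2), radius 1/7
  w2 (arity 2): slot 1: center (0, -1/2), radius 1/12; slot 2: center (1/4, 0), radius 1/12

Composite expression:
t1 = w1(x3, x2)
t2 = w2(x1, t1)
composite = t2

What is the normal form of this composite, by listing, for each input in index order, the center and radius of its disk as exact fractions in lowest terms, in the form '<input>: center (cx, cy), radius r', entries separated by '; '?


x1: center (0, -1/2), radius 1/12; x2: center (7/24, -1/24), radius 1/84; x3: center (5/24, 1/24), radius 1/96


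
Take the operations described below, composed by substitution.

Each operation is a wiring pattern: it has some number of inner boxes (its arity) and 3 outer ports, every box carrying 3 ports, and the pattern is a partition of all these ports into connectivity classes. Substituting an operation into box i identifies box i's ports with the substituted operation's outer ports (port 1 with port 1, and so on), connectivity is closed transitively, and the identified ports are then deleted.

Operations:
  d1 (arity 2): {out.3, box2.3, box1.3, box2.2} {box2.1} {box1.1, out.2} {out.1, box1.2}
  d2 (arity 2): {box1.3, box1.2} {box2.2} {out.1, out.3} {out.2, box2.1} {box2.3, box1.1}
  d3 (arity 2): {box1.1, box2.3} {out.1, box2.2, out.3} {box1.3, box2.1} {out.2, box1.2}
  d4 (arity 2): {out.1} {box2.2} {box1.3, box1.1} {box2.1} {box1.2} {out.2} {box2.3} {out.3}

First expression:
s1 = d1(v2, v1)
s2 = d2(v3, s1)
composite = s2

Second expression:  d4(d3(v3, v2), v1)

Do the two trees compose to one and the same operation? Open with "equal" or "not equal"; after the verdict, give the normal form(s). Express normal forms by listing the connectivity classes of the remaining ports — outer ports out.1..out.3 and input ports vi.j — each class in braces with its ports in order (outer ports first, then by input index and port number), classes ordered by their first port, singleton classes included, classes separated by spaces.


not equal — first {out.1, out.3} {out.2, v2.2} {v1.1} {v1.2, v1.3, v2.3, v3.1} {v2.1} {v3.2, v3.3}, second {out.1} {out.2} {out.3} {v1.1} {v1.2} {v1.3} {v2.1, v3.3} {v2.2} {v2.3, v3.1} {v3.2}

Normal form of the first expression: {out.1, out.3} {out.2, v2.2} {v1.1} {v1.2, v1.3, v2.3, v3.1} {v2.1} {v3.2, v3.3}
Normal form of the second expression: {out.1} {out.2} {out.3} {v1.1} {v1.2} {v1.3} {v2.1, v3.3} {v2.2} {v2.3, v3.1} {v3.2}
No match — not equal.


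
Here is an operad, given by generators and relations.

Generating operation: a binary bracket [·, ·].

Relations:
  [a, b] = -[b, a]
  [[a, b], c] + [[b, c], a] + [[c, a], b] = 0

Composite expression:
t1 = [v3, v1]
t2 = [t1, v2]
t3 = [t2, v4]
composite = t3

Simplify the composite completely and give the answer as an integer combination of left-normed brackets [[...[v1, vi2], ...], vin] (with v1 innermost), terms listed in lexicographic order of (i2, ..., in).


-[[[v1, v3], v2], v4]

Left-normed coefficients sit on the v1-initial expansion words.
Composite bracket: [[[v3, v1], v2], v4]
Applying ab - ba throughout gives 8 signed words (2^3 = 8).
Only words starting with v1 matter:
  word v1v3v2v4 has sign -1, contributing -[[[v1, v3], v2], v4]


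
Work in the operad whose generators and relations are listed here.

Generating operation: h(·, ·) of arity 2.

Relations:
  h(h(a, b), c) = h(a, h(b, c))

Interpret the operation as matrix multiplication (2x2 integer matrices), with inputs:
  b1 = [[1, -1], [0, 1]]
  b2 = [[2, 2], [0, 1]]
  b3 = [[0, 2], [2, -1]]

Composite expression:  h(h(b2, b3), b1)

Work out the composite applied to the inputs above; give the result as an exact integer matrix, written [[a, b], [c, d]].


h(b2, b3) = [[4, 2], [2, -1]]
h(h(b2, b3), b1) = [[4, -2], [2, -3]]

[[4, -2], [2, -3]]


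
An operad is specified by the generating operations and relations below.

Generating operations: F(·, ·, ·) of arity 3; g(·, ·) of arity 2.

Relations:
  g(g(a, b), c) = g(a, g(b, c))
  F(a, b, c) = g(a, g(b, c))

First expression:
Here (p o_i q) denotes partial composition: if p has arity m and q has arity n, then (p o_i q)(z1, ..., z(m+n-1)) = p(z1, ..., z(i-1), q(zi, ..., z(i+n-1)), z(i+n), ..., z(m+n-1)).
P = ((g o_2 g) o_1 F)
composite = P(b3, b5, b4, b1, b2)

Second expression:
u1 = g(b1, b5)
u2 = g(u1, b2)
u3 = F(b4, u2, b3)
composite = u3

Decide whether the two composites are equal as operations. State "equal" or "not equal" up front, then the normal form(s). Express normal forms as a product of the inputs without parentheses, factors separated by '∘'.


not equal: they reduce to b3 ∘ b5 ∘ b4 ∘ b1 ∘ b2 and b4 ∘ b1 ∘ b5 ∘ b2 ∘ b3

The first expression reduces to b3 ∘ b5 ∘ b4 ∘ b1 ∘ b2
The second expression reduces to b4 ∘ b1 ∘ b5 ∘ b2 ∘ b3
No match — not equal.


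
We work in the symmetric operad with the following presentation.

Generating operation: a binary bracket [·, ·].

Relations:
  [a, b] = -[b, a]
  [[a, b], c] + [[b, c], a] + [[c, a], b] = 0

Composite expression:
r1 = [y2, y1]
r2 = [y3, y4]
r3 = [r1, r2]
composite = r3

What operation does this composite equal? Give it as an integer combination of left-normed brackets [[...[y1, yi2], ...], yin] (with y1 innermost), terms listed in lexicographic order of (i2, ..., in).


-[[[y1, y2], y3], y4] + [[[y1, y2], y4], y3]

Left-normed coefficients sit on the y1-initial expansion words.
Composite bracket: [[y2, y1], [y3, y4]]
Under [a, b] = ab - ba we get 8 signed associative words (2^3 = 8).
Coefficients come from the y1-initial words:
  the word y1y2y3y4 carries sign -1 and contributes -[[[y1, y2], y3], y4]
  the word y1y2y4y3 carries sign +1 and contributes +[[[y1, y2], y4], y3]


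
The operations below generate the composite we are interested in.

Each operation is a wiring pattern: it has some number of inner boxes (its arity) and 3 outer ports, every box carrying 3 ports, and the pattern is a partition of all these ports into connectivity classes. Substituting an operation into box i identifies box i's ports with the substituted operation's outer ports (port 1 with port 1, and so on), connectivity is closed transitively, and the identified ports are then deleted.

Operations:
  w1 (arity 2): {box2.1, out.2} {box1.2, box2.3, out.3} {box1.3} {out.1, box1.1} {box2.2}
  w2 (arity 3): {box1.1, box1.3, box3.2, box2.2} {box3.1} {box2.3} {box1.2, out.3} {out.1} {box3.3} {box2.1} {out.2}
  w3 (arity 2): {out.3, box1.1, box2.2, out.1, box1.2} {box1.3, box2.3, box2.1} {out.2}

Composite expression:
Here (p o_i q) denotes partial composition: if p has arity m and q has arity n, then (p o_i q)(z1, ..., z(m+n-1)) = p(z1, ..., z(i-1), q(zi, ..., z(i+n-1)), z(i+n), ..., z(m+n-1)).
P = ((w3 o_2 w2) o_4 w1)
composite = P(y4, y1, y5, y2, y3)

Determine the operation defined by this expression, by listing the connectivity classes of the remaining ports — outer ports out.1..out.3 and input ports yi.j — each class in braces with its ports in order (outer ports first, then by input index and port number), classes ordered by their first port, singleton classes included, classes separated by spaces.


{out.1, out.3, y4.1, y4.2} {out.2} {y1.1, y1.3, y3.1, y5.2} {y1.2, y4.3} {y2.1} {y2.2, y3.3} {y2.3} {y3.2} {y5.1} {y5.3}

Treat the ports identified at w3 as solder joints: merge, then drop.
the subtree at w1 composes to {out.1, y2.1} {out.2, y3.1} {out.3, y2.2, y3.3} {y2.3} {y3.2} on (y2, y3); out.j = own outer ports
the subtree at w2 composes to {out.1} {out.2} {out.3, y1.2} {y1.1, y1.3, y3.1, y5.2} {y2.1} {y2.2, y3.3} {y2.3} {y3.2} {y5.1} {y5.3} on (y1, y5, y2, y3); out.j = own outer ports
the subtree at w3 composes to {out.1, out.3, y4.1, y4.2} {out.2} {y1.1, y1.3, y3.1, y5.2} {y1.2, y4.3} {y2.1} {y2.2, y3.3} {y2.3} {y3.2} {y5.1} {y5.3} on (y4, y1, y5, y2, y3); out.j = own outer ports


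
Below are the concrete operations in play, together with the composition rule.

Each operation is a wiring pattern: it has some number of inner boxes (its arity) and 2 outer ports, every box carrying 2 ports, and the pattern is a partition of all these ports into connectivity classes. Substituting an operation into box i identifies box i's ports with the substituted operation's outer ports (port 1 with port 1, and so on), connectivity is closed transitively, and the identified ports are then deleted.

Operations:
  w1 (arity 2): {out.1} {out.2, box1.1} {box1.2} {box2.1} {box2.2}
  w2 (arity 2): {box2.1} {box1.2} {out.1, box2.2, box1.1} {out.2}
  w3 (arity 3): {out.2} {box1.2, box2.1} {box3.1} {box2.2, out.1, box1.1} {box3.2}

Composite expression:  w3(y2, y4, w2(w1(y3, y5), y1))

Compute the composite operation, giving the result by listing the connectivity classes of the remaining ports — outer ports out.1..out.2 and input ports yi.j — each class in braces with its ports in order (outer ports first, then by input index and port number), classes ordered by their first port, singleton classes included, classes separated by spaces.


{out.1, y2.1, y4.2} {out.2} {y1.1} {y1.2} {y2.2, y4.1} {y3.1} {y3.2} {y5.1} {y5.2}

Reachability decides: close wires over w3-identified ports.
the subtree at w1 composes to {out.1} {out.2, y3.1} {y3.2} {y5.1} {y5.2} on (y3, y5); out.j = own outer ports
the subtree at w2 composes to {out.1, y1.2} {out.2} {y1.1} {y3.1} {y3.2} {y5.1} {y5.2} on (y3, y5, y1); out.j = own outer ports
the subtree at w3 composes to {out.1, y2.1, y4.2} {out.2} {y1.1} {y1.2} {y2.2, y4.1} {y3.1} {y3.2} {y5.1} {y5.2} on (y2, y4, y3, y5, y1); out.j = own outer ports


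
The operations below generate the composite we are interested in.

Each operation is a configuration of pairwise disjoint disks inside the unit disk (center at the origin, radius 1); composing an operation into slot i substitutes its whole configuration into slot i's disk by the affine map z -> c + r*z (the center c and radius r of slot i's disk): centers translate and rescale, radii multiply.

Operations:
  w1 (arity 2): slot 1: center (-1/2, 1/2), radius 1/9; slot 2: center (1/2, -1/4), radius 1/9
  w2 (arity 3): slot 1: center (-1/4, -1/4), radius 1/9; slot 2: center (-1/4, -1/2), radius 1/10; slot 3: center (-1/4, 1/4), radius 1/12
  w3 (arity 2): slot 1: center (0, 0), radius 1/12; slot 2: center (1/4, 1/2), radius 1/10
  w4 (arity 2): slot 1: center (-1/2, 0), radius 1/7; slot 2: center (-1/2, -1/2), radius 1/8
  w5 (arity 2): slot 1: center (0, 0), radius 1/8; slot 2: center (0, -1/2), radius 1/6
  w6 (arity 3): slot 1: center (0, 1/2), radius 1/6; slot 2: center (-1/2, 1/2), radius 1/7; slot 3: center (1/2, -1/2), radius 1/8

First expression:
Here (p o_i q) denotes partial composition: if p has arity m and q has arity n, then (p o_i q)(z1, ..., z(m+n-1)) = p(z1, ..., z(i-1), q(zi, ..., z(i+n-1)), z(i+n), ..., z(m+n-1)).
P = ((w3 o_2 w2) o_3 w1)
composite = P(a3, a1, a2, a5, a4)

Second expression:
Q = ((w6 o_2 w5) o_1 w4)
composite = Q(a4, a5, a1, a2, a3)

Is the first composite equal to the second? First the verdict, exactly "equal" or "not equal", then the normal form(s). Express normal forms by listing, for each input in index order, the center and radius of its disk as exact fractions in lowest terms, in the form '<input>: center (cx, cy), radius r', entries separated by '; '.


not equal; first: a1: center (9/40, 19/40), radius 1/90; a2: center (11/50, 91/200), radius 1/900; a3: center (0, 0), radius 1/12; a4: center (9/40, 21/40), radius 1/120; a5: center (23/100, 179/400), radius 1/900; second: a1: center (-1/2, 1/2), radius 1/56; a2: center (-1/2, 3/7), radius 1/42; a3: center (1/2, -1/2), radius 1/8; a4: center (-1/12, 1/2), radius 1/42; a5: center (-1/12, 5/12), radius 1/48

Reducing the first expression gives a1: center (9/40, 19/40), radius 1/90; a2: center (11/50, 91/200), radius 1/900; a3: center (0, 0), radius 1/12; a4: center (9/40, 21/40), radius 1/120; a5: center (23/100, 179/400), radius 1/900
Reducing the second expression gives a1: center (-1/2, 1/2), radius 1/56; a2: center (-1/2, 3/7), radius 1/42; a3: center (1/2, -1/2), radius 1/8; a4: center (-1/12, 1/2), radius 1/42; a5: center (-1/12, 5/12), radius 1/48
No match — not equal.


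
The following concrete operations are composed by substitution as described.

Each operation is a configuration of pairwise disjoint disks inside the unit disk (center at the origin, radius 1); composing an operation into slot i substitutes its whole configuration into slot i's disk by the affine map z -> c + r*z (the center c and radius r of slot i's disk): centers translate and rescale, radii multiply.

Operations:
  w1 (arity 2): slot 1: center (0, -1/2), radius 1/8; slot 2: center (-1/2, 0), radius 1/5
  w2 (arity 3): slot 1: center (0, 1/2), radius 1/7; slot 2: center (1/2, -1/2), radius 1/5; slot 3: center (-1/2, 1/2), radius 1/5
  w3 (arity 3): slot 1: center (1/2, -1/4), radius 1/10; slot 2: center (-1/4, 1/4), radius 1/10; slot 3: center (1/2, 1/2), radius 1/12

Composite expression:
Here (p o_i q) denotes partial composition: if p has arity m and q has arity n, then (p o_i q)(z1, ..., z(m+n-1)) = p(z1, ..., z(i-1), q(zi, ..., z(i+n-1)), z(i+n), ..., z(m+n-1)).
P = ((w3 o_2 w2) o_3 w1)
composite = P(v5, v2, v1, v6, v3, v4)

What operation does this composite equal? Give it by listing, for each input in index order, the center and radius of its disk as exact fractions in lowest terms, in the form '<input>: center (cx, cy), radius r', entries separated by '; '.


v1: center (-1/5, 19/100), radius 1/400; v2: center (-1/4, 3/10), radius 1/70; v3: center (-3/10, 3/10), radius 1/50; v4: center (1/2, 1/2), radius 1/12; v5: center (1/2, -1/4), radius 1/10; v6: center (-21/100, 1/5), radius 1/250

Nesting under w3 composes maps z -> c + r*z down each v-path.
input v5: composing its 1 substitution step yields center (1/2, -1/4), radius 1/10
input v2: composing its 2 substitution steps yields center (-1/4, 3/10), radius 1/70
input v1: composing its 3 substitution steps yields center (-1/5, 19/100), radius 1/400
input v6: composing its 3 substitution steps yields center (-21/100, 1/5), radius 1/250
input v3: composing its 2 substitution steps yields center (-3/10, 3/10), radius 1/50
input v4: composing its 1 substitution step yields center (1/2, 1/2), radius 1/12
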